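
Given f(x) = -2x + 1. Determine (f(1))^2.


f(1) = -1
(-1)^2 = 1

1


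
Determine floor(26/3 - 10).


26/3 = 8.6667
8.6667 - 10 = -1.3333
floor(-1.3333) = -2

-2


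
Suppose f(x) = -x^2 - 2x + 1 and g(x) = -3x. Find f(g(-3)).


g(-3) = 9
f(9) = (-1)*(9)^2 - 2*(9) + 1 = -98

-98


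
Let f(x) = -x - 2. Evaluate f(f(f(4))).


f(4) = -6
f(-6) = 4
f(4) = -6

-6


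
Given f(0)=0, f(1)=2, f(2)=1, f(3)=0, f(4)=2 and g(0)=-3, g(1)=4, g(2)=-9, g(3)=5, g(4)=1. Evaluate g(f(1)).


f(1) = 2
g(2) = -9

-9


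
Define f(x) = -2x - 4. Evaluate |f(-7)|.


f(-7) = 10
|10| = 10

10


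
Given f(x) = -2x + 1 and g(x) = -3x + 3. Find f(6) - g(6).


f(6) = -11
g(6) = -15
Difference = 4

4


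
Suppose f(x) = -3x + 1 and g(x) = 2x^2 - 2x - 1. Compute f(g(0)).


g(0) = -1
f(-1) = 4

4


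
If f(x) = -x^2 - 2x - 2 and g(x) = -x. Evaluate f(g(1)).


-1


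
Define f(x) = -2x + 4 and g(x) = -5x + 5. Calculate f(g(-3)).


g(-3) = 20
f(20) = -36

-36


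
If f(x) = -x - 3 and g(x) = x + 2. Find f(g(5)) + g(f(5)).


-16


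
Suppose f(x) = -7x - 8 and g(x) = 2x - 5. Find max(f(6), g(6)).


f(6) = -50
g(6) = 7
max = 7

7


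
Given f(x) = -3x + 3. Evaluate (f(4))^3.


f(4) = -9
(-9)^3 = -729

-729


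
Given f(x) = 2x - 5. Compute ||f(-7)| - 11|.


f(-7) = -19
|-19| = 19
|19 - 11| = 8

8


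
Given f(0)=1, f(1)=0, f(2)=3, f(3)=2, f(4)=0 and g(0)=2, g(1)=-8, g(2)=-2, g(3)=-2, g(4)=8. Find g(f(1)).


f(1) = 0
g(0) = 2

2


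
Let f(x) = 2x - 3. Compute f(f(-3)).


-21


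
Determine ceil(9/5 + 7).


9/5 = 1.8
1.8 + 7 = 8.8
ceil(8.8) = 9

9


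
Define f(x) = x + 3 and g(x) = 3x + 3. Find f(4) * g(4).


105


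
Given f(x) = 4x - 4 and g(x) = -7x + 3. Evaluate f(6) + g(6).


f(6) = 20
g(6) = -39
Sum = -19

-19


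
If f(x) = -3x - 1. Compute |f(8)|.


f(8) = -25
|-25| = 25

25


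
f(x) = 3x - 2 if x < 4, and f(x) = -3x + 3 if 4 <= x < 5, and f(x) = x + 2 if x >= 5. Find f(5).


5 satisfies x >= 5
f(5) = 7

7


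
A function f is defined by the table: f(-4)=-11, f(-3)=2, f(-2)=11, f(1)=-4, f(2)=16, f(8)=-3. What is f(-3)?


2


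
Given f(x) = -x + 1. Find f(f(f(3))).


f(3) = -2
f(-2) = 3
f(3) = -2

-2


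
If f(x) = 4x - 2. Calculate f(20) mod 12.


f(20) = 78
78 mod 12 = 6

6


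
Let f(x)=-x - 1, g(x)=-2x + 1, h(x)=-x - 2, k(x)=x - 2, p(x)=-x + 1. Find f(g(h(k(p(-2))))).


p(-2) = 3
k(3) = 1
h(1) = -3
g(-3) = 7
f(7) = -8

-8


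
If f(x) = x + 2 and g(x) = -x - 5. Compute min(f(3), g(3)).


f(3) = 5
g(3) = -8
min = -8

-8


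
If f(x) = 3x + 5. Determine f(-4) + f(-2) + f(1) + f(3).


f(-4) = -7
f(-2) = -1
f(1) = 8
f(3) = 14
Sum = 14

14


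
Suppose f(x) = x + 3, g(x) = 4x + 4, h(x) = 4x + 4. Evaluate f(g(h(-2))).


-9


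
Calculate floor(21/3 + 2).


21/3 = 7
7 + 2 = 9
floor(9) = 9

9


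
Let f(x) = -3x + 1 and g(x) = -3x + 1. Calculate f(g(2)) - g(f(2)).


f(g(2)) = 16
g(f(2)) = 16
Difference = 0

0


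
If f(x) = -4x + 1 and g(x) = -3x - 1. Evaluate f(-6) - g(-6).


f(-6) = 25
g(-6) = 17
Difference = 8

8


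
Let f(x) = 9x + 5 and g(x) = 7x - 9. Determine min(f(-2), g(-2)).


f(-2) = -13
g(-2) = -23
min = -23

-23


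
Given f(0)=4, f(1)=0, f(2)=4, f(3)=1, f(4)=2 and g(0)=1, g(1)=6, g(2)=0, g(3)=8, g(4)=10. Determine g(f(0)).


10


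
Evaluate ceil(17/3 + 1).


7


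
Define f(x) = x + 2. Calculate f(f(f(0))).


f(0) = 2
f(2) = 4
f(4) = 6

6


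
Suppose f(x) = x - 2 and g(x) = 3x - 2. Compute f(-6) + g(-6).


-28


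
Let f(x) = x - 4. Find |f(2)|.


f(2) = -2
|-2| = 2

2


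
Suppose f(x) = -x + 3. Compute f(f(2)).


f(2) = 1
f(1) = 2

2


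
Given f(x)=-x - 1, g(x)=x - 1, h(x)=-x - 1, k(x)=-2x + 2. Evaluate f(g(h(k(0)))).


k(0) = 2
h(2) = -3
g(-3) = -4
f(-4) = 3

3


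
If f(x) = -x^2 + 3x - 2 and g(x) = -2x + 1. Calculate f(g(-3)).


g(-3) = 7
f(7) = (-1)*(7)^2 + 3*(7) - 2 = -30

-30


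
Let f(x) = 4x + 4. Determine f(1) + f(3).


f(1) = 8
f(3) = 16
Sum = 24

24


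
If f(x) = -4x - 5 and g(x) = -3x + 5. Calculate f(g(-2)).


g(-2) = 11
f(11) = -49

-49


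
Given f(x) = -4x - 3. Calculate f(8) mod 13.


f(8) = -35
-35 mod 13 = 4

4


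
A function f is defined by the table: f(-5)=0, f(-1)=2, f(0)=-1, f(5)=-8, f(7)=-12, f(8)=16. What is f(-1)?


Reading from the table at x = -1

2


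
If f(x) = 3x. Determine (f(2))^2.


f(2) = 6
(6)^2 = 36

36


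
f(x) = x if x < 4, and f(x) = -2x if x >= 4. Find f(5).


-10


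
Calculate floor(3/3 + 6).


3/3 = 1
1 + 6 = 7
floor(7) = 7

7


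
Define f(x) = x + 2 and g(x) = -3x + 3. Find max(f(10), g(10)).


f(10) = 12
g(10) = -27
max = 12

12


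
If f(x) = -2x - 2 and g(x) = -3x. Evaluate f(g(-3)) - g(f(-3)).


f(g(-3)) = -20
g(f(-3)) = -12
Difference = -8

-8


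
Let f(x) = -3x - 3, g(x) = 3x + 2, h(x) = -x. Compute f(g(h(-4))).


h(-4) = 4
g(4) = 14
f(14) = -45

-45


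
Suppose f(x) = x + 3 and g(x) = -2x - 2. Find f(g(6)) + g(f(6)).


-31


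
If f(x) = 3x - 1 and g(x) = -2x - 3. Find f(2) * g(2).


f(2) = 5
g(2) = -7
Product = -35

-35


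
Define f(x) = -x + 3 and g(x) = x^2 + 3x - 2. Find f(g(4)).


-23


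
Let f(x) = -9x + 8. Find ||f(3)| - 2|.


17


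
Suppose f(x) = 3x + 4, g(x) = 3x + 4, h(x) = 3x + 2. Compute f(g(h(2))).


88


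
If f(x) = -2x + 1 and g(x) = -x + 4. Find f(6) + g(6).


-13


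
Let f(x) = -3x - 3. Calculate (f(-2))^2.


f(-2) = 3
(3)^2 = 9

9


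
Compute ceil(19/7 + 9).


19/7 = 2.7143
2.7143 + 9 = 11.7143
ceil(11.7143) = 12

12


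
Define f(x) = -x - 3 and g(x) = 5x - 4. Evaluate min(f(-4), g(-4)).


f(-4) = 1
g(-4) = -24
min = -24

-24


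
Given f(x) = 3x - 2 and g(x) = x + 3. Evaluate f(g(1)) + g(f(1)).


f(g(1)) = 10
g(f(1)) = 4
Sum = 14

14


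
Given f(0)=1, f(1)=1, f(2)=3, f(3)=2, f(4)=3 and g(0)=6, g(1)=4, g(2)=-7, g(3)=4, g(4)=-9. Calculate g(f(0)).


f(0) = 1
g(1) = 4

4


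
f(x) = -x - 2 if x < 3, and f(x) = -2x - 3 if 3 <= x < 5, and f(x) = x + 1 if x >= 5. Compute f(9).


9 satisfies x >= 5
f(9) = 10

10


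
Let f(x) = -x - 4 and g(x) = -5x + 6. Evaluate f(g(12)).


g(12) = -54
f(-54) = 50

50


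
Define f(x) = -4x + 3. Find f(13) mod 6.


f(13) = -49
-49 mod 6 = 5

5


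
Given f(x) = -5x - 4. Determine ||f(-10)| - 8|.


38


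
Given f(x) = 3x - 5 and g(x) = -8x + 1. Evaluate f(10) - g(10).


f(10) = 25
g(10) = -79
Difference = 104

104


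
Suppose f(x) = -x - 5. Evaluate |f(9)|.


f(9) = -14
|-14| = 14

14


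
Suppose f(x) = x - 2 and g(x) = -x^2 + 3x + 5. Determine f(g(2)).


5


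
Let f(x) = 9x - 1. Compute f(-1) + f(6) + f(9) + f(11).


f(-1) = -10
f(6) = 53
f(9) = 80
f(11) = 98
Sum = 221

221


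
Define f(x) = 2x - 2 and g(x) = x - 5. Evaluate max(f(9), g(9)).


f(9) = 16
g(9) = 4
max = 16

16


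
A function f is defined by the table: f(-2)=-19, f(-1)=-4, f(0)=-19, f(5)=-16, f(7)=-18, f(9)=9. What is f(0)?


Reading from the table at x = 0

-19


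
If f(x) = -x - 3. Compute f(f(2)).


f(2) = -5
f(-5) = 2

2


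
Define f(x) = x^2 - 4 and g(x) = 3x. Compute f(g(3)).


77


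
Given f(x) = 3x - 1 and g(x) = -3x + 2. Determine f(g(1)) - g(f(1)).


f(g(1)) = -4
g(f(1)) = -4
Difference = 0

0


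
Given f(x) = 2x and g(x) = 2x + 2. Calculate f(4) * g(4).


f(4) = 8
g(4) = 10
Product = 80

80


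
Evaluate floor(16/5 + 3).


16/5 = 3.2
3.2 + 3 = 6.2
floor(6.2) = 6

6


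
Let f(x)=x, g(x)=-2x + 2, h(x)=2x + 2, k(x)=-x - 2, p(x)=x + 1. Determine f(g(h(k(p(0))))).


10


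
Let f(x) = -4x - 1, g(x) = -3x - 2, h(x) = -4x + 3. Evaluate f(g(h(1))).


h(1) = -1
g(-1) = 1
f(1) = -5

-5


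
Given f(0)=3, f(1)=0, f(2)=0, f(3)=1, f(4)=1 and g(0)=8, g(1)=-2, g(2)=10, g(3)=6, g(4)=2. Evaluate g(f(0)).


6


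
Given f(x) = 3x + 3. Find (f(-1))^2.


f(-1) = 0
(0)^2 = 0

0


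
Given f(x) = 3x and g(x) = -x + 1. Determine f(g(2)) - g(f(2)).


f(g(2)) = -3
g(f(2)) = -5
Difference = 2

2


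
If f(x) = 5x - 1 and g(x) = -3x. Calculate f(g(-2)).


29


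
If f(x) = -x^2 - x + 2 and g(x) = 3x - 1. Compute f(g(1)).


g(1) = 2
f(2) = (-1)*(2)^2 - 1*(2) + 2 = -4

-4


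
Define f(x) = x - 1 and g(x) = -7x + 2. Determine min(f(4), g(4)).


f(4) = 3
g(4) = -26
min = -26

-26


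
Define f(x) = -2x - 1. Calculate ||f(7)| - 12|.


f(7) = -15
|-15| = 15
|15 - 12| = 3

3


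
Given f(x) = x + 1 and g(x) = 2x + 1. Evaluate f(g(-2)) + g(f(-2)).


f(g(-2)) = -2
g(f(-2)) = -1
Sum = -3

-3


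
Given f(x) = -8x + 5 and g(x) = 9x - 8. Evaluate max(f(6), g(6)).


f(6) = -43
g(6) = 46
max = 46

46


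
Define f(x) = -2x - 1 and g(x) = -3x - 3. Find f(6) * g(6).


f(6) = -13
g(6) = -21
Product = 273

273


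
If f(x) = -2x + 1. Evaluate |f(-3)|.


f(-3) = 7
|7| = 7

7


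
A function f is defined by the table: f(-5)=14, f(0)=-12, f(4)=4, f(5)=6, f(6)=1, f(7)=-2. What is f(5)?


6


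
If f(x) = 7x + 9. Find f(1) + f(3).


f(1) = 16
f(3) = 30
Sum = 46

46


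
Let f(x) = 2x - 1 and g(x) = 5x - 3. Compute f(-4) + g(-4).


f(-4) = -9
g(-4) = -23
Sum = -32

-32


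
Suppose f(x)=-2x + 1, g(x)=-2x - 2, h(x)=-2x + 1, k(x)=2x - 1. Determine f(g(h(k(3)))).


k(3) = 5
h(5) = -9
g(-9) = 16
f(16) = -31

-31


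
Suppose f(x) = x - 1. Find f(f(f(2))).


f(2) = 1
f(1) = 0
f(0) = -1

-1


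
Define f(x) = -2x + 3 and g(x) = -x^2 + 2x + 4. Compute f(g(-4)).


g(-4) = -20
f(-20) = 43

43


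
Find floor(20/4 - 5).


20/4 = 5
5 - 5 = 0
floor(0) = 0

0


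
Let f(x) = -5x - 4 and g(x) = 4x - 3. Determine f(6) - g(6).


f(6) = -34
g(6) = 21
Difference = -55

-55


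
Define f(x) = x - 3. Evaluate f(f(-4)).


f(-4) = -7
f(-7) = -10

-10


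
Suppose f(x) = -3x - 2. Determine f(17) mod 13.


f(17) = -53
-53 mod 13 = 12

12


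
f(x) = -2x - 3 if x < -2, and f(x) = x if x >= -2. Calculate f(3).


3


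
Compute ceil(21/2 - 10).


21/2 = 10.5
10.5 - 10 = 0.5
ceil(0.5) = 1

1


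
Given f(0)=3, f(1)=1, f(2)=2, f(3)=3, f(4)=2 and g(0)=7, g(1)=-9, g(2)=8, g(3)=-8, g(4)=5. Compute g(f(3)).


-8


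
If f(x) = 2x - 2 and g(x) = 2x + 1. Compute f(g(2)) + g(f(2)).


f(g(2)) = 8
g(f(2)) = 5
Sum = 13

13


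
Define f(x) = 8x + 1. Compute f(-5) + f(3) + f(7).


f(-5) = -39
f(3) = 25
f(7) = 57
Sum = 43

43


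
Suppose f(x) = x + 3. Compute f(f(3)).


f(3) = 6
f(6) = 9

9


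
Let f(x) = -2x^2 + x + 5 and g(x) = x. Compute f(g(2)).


g(2) = 2
f(2) = (-2)*(2)^2 + 1*(2) + 5 = -1

-1


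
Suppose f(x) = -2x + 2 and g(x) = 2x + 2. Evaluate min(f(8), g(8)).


f(8) = -14
g(8) = 18
min = -14

-14


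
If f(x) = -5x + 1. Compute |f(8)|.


f(8) = -39
|-39| = 39

39


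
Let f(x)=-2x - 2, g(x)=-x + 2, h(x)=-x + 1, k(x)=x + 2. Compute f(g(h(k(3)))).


k(3) = 5
h(5) = -4
g(-4) = 6
f(6) = -14

-14


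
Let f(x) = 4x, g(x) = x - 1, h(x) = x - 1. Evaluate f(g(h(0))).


-8


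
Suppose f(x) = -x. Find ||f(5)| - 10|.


f(5) = -5
|-5| = 5
|5 - 10| = 5

5


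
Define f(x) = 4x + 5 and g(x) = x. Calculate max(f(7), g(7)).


f(7) = 33
g(7) = 7
max = 33

33


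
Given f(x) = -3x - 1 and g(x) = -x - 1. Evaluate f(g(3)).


g(3) = -4
f(-4) = 11

11


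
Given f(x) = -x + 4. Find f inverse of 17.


-13


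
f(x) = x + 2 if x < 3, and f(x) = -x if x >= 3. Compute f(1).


1 satisfies x < 3
f(1) = 3

3


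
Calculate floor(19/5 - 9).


19/5 = 3.8
3.8 - 9 = -5.2
floor(-5.2) = -6

-6


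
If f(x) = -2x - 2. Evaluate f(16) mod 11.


f(16) = -34
-34 mod 11 = 10

10


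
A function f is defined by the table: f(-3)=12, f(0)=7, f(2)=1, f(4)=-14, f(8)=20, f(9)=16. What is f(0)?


Reading from the table at x = 0

7


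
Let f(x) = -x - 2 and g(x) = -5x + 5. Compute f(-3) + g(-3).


f(-3) = 1
g(-3) = 20
Sum = 21

21


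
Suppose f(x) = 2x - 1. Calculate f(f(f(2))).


f(2) = 3
f(3) = 5
f(5) = 9

9


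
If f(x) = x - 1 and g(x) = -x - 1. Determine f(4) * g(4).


f(4) = 3
g(4) = -5
Product = -15

-15


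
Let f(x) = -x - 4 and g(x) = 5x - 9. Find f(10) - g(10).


-55


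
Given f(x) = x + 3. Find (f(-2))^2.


1


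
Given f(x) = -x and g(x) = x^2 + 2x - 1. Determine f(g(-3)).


g(-3) = 2
f(2) = -2

-2


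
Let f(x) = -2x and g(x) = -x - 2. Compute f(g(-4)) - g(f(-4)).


f(g(-4)) = -4
g(f(-4)) = -10
Difference = 6

6


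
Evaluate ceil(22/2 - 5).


6


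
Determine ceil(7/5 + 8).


7/5 = 1.4
1.4 + 8 = 9.4
ceil(9.4) = 10

10


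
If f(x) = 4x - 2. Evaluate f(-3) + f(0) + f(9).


f(-3) = -14
f(0) = -2
f(9) = 34
Sum = 18

18


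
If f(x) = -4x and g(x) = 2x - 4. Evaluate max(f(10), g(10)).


f(10) = -40
g(10) = 16
max = 16

16


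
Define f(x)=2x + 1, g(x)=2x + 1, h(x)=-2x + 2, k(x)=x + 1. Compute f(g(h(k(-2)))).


k(-2) = -1
h(-1) = 4
g(4) = 9
f(9) = 19

19


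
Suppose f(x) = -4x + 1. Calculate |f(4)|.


f(4) = -15
|-15| = 15

15


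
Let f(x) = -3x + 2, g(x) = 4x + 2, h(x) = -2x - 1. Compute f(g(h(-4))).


h(-4) = 7
g(7) = 30
f(30) = -88

-88


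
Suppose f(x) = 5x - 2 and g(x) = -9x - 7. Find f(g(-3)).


g(-3) = 20
f(20) = 98

98


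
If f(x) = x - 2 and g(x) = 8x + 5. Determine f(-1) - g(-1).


f(-1) = -3
g(-1) = -3
Difference = 0

0


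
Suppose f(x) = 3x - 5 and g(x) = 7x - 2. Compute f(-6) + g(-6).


-67


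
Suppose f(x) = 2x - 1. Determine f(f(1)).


f(1) = 1
f(1) = 1

1


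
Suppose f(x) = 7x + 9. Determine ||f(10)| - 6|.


f(10) = 79
|79| = 79
|79 - 6| = 73

73


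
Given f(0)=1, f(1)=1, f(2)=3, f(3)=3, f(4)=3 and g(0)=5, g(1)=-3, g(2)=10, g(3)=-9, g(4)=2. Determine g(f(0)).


f(0) = 1
g(1) = -3

-3


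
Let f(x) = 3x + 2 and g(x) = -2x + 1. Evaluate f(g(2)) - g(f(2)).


8


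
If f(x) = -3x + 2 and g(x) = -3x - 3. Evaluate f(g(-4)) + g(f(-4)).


-70


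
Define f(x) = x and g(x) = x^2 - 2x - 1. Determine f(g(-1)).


g(-1) = 2
f(2) = 2

2


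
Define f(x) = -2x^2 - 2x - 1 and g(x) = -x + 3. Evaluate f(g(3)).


g(3) = 0
f(0) = (-2)*(0)^2 - 2*(0) - 1 = -1

-1


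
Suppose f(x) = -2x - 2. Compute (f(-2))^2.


f(-2) = 2
(2)^2 = 4

4


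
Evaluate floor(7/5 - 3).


7/5 = 1.4
1.4 - 3 = -1.6
floor(-1.6) = -2

-2


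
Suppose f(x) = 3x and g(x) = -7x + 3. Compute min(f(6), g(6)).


f(6) = 18
g(6) = -39
min = -39

-39


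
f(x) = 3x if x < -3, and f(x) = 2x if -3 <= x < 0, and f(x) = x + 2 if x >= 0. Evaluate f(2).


2 satisfies x >= 0
f(2) = 4

4


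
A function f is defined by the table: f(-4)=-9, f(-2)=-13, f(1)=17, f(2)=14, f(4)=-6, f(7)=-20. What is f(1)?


Reading from the table at x = 1

17


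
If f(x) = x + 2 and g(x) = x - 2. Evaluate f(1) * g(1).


f(1) = 3
g(1) = -1
Product = -3

-3


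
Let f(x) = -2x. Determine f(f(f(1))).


f(1) = -2
f(-2) = 4
f(4) = -8

-8


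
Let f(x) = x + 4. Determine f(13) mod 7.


3


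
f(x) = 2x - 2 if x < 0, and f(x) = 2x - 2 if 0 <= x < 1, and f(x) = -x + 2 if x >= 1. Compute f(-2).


-2 satisfies x < 0
f(-2) = -6

-6


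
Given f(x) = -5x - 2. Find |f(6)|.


f(6) = -32
|-32| = 32

32


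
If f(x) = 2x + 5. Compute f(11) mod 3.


f(11) = 27
27 mod 3 = 0

0


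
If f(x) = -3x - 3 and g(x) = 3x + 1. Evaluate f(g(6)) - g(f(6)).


f(g(6)) = -60
g(f(6)) = -62
Difference = 2

2


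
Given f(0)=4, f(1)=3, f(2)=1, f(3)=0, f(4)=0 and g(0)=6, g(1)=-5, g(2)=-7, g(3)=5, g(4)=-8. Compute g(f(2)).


f(2) = 1
g(1) = -5

-5


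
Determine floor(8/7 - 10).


8/7 = 1.1429
1.1429 - 10 = -8.8571
floor(-8.8571) = -9

-9


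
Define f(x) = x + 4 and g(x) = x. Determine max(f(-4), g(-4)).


f(-4) = 0
g(-4) = -4
max = 0

0


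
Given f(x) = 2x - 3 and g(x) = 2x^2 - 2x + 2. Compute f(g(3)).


g(3) = 14
f(14) = 25

25


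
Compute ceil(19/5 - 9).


19/5 = 3.8
3.8 - 9 = -5.2
ceil(-5.2) = -5

-5


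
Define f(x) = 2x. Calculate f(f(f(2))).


f(2) = 4
f(4) = 8
f(8) = 16

16


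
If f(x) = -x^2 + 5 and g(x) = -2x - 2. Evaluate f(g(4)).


g(4) = -10
f(-10) = (-1)*(-10)^2 + 5 = -95

-95


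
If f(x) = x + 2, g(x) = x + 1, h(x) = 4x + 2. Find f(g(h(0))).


h(0) = 2
g(2) = 3
f(3) = 5

5


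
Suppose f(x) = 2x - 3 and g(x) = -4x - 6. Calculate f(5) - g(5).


f(5) = 7
g(5) = -26
Difference = 33

33


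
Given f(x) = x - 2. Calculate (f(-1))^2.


f(-1) = -3
(-3)^2 = 9

9


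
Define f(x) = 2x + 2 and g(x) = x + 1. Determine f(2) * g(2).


f(2) = 6
g(2) = 3
Product = 18

18


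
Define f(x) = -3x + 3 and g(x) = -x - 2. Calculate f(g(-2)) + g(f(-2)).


f(g(-2)) = 3
g(f(-2)) = -11
Sum = -8

-8


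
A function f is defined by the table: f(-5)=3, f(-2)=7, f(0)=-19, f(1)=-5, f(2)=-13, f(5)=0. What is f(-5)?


Reading from the table at x = -5

3


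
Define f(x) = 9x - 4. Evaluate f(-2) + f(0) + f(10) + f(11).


155


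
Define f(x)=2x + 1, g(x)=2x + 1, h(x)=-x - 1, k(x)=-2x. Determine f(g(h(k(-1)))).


k(-1) = 2
h(2) = -3
g(-3) = -5
f(-5) = -9

-9


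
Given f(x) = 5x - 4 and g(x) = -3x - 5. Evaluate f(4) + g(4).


f(4) = 16
g(4) = -17
Sum = -1

-1


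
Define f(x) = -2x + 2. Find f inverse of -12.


Solve -2x + 2 = -12
x = (-12 - 2) / (-2) = 7

7


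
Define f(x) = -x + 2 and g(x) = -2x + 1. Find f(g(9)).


g(9) = -17
f(-17) = 19

19


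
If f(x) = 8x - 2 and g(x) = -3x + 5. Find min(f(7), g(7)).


f(7) = 54
g(7) = -16
min = -16

-16


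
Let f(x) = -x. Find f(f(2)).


2


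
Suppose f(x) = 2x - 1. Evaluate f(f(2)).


f(2) = 3
f(3) = 5

5


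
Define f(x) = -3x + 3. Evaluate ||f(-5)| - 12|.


6


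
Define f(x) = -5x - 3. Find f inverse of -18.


Solve -5x - 3 = -18
x = (-18 + 3) / (-5) = 3

3


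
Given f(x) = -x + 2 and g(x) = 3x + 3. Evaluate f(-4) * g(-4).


f(-4) = 6
g(-4) = -9
Product = -54

-54


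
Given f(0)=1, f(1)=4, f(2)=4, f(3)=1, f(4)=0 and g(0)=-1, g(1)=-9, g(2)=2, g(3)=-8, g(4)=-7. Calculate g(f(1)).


f(1) = 4
g(4) = -7

-7


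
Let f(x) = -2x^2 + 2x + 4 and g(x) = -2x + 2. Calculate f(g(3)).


g(3) = -4
f(-4) = (-2)*(-4)^2 + 2*(-4) + 4 = -36

-36


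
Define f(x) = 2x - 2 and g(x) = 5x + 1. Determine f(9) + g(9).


f(9) = 16
g(9) = 46
Sum = 62

62


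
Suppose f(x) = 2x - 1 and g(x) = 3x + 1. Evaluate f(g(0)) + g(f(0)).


f(g(0)) = 1
g(f(0)) = -2
Sum = -1

-1


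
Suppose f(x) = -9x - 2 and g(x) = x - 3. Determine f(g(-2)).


43


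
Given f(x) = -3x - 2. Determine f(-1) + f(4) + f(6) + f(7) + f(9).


-85


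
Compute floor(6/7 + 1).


6/7 = 0.8571
0.8571 + 1 = 1.8571
floor(1.8571) = 1

1


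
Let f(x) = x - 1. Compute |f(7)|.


f(7) = 6
|6| = 6

6


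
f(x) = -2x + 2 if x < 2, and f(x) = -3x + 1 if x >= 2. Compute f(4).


-11


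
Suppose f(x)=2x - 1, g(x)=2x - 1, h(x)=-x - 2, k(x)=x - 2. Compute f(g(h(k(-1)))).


k(-1) = -3
h(-3) = 1
g(1) = 1
f(1) = 1

1


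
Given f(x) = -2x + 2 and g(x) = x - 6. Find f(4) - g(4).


f(4) = -6
g(4) = -2
Difference = -4

-4


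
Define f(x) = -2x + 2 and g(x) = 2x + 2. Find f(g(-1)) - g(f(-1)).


-8


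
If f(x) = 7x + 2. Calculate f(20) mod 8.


f(20) = 142
142 mod 8 = 6

6


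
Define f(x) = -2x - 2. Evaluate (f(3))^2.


64


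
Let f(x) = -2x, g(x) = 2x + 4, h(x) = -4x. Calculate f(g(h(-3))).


h(-3) = 12
g(12) = 28
f(28) = -56

-56


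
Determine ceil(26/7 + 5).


26/7 = 3.7143
3.7143 + 5 = 8.7143
ceil(8.7143) = 9

9


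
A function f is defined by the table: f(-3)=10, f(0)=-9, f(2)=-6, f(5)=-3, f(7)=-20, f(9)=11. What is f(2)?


Reading from the table at x = 2

-6


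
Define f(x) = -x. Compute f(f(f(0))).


0


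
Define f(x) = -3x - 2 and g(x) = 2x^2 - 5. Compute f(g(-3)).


-41


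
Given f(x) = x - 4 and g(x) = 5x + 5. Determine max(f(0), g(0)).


f(0) = -4
g(0) = 5
max = 5

5


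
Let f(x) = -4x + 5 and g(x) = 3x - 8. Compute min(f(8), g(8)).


f(8) = -27
g(8) = 16
min = -27

-27


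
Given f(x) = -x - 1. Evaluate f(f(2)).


f(2) = -3
f(-3) = 2

2


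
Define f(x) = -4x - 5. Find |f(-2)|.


f(-2) = 3
|3| = 3

3


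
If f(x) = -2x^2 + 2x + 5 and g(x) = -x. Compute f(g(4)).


g(4) = -4
f(-4) = (-2)*(-4)^2 + 2*(-4) + 5 = -35

-35


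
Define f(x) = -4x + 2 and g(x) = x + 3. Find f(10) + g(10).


f(10) = -38
g(10) = 13
Sum = -25

-25


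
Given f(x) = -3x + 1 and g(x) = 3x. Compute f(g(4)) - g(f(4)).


f(g(4)) = -35
g(f(4)) = -33
Difference = -2

-2


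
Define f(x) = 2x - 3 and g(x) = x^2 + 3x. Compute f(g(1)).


g(1) = 4
f(4) = 5

5


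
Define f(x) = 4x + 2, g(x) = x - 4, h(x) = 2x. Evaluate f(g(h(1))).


h(1) = 2
g(2) = -2
f(-2) = -6

-6


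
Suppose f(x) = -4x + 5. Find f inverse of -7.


Solve -4x + 5 = -7
x = (-7 - 5) / (-4) = 3

3


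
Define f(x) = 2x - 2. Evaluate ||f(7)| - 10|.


f(7) = 12
|12| = 12
|12 - 10| = 2

2


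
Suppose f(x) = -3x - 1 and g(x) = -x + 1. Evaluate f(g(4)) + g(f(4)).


f(g(4)) = 8
g(f(4)) = 14
Sum = 22

22


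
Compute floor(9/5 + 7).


9/5 = 1.8
1.8 + 7 = 8.8
floor(8.8) = 8

8


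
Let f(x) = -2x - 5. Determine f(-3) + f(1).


f(-3) = 1
f(1) = -7
Sum = -6

-6


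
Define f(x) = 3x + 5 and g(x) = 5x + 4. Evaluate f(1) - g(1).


-1


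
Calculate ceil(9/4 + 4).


7


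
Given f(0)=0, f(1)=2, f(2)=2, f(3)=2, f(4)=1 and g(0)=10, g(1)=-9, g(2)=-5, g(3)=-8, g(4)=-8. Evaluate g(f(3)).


f(3) = 2
g(2) = -5

-5


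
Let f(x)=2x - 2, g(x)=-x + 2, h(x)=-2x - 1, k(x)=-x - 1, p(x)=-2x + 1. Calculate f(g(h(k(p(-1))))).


p(-1) = 3
k(3) = -4
h(-4) = 7
g(7) = -5
f(-5) = -12

-12


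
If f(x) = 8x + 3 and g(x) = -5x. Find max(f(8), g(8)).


f(8) = 67
g(8) = -40
max = 67

67


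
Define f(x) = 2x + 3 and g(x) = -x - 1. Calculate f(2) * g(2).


f(2) = 7
g(2) = -3
Product = -21

-21


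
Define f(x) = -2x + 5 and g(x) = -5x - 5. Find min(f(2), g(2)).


-15


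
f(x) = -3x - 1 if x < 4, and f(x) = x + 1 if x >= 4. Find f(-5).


-5 satisfies x < 4
f(-5) = 14

14


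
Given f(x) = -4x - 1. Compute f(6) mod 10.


5


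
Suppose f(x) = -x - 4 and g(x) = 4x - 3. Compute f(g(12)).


-49


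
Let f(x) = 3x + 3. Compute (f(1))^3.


f(1) = 6
(6)^3 = 216

216


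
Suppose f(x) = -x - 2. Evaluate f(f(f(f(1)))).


f(1) = -3
f(-3) = 1
f(1) = -3
f(-3) = 1

1


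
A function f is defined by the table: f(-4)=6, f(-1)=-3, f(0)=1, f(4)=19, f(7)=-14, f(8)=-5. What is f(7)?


-14


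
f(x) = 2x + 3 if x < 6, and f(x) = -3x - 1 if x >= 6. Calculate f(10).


10 satisfies x >= 6
f(10) = -31

-31


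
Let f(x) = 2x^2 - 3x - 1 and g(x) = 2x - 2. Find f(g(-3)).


g(-3) = -8
f(-8) = 2*(-8)^2 - 3*(-8) - 1 = 151

151


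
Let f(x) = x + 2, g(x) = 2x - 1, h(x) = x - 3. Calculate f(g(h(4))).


h(4) = 1
g(1) = 1
f(1) = 3

3


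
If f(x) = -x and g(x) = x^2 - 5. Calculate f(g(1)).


g(1) = -4
f(-4) = 4

4


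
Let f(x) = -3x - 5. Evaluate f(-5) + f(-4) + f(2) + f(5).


f(-5) = 10
f(-4) = 7
f(2) = -11
f(5) = -20
Sum = -14

-14


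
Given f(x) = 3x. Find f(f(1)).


f(1) = 3
f(3) = 9

9


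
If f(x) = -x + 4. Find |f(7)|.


f(7) = -3
|-3| = 3

3


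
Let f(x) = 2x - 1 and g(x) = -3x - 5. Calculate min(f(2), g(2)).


-11


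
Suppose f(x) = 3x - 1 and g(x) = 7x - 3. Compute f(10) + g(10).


f(10) = 29
g(10) = 67
Sum = 96

96


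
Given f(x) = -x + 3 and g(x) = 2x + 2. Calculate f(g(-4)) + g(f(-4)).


f(g(-4)) = 9
g(f(-4)) = 16
Sum = 25

25


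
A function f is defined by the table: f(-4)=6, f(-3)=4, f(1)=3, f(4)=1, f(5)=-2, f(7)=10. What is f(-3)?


Reading from the table at x = -3

4


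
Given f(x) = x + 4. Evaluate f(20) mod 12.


f(20) = 24
24 mod 12 = 0

0


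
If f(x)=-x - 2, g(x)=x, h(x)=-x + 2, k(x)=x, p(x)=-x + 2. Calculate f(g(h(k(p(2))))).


p(2) = 0
k(0) = 0
h(0) = 2
g(2) = 2
f(2) = -4

-4


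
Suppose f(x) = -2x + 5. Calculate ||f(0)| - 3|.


f(0) = 5
|5| = 5
|5 - 3| = 2

2


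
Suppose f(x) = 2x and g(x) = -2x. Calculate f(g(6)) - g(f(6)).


f(g(6)) = -24
g(f(6)) = -24
Difference = 0

0


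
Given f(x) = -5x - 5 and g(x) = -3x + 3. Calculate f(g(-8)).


-140


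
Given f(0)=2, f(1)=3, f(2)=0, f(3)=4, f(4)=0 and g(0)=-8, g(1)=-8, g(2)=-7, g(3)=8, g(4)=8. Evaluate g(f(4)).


f(4) = 0
g(0) = -8

-8


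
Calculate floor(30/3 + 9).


30/3 = 10
10 + 9 = 19
floor(19) = 19

19


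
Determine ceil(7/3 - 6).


7/3 = 2.3333
2.3333 - 6 = -3.6667
ceil(-3.6667) = -3

-3


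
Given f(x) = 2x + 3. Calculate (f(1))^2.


f(1) = 5
(5)^2 = 25

25


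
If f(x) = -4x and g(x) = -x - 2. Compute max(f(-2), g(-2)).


f(-2) = 8
g(-2) = 0
max = 8

8


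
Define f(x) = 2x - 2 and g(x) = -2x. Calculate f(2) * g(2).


f(2) = 2
g(2) = -4
Product = -8

-8


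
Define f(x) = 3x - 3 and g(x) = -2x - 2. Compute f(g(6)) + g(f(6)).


f(g(6)) = -45
g(f(6)) = -32
Sum = -77

-77


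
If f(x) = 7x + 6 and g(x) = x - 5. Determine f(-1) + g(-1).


f(-1) = -1
g(-1) = -6
Sum = -7

-7


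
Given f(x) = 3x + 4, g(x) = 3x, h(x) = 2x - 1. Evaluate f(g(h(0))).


h(0) = -1
g(-1) = -3
f(-3) = -5

-5


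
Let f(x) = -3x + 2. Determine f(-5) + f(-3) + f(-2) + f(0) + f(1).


37


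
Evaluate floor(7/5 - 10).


7/5 = 1.4
1.4 - 10 = -8.6
floor(-8.6) = -9

-9


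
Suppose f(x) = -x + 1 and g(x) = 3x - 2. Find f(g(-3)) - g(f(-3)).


2


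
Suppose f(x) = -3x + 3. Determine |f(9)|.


f(9) = -24
|-24| = 24

24


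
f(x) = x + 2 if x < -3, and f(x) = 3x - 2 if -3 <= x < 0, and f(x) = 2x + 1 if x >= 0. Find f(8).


17


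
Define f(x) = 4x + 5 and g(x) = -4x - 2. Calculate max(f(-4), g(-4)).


f(-4) = -11
g(-4) = 14
max = 14

14


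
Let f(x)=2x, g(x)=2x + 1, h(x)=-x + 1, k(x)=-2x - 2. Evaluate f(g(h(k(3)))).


k(3) = -8
h(-8) = 9
g(9) = 19
f(19) = 38

38


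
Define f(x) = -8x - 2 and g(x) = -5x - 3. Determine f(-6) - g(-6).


19


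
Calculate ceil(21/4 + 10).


21/4 = 5.25
5.25 + 10 = 15.25
ceil(15.25) = 16

16


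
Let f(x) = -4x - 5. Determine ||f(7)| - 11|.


f(7) = -33
|-33| = 33
|33 - 11| = 22

22


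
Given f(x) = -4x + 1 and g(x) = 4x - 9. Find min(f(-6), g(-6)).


f(-6) = 25
g(-6) = -33
min = -33

-33


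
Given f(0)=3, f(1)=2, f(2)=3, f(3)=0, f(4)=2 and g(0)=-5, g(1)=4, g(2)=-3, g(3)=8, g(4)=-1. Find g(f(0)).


f(0) = 3
g(3) = 8

8


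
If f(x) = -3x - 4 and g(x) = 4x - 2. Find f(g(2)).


g(2) = 6
f(6) = -22

-22


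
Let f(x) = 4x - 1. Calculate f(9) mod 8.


3


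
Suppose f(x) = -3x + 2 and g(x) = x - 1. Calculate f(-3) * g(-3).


f(-3) = 11
g(-3) = -4
Product = -44

-44


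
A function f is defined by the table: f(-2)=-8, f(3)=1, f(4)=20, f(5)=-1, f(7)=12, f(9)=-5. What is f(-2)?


Reading from the table at x = -2

-8


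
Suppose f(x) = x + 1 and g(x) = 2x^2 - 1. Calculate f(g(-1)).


g(-1) = 1
f(1) = 2

2


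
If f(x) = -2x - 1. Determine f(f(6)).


f(6) = -13
f(-13) = 25

25


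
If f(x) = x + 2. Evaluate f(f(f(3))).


f(3) = 5
f(5) = 7
f(7) = 9

9


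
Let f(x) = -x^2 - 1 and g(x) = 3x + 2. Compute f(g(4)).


-197


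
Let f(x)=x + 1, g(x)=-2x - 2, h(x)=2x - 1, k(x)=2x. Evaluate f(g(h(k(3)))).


k(3) = 6
h(6) = 11
g(11) = -24
f(-24) = -23

-23


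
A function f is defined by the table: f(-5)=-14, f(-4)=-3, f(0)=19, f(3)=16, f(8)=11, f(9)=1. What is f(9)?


1


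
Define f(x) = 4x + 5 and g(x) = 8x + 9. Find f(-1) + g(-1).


f(-1) = 1
g(-1) = 1
Sum = 2

2


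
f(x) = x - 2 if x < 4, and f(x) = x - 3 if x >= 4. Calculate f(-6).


-6 satisfies x < 4
f(-6) = -8

-8


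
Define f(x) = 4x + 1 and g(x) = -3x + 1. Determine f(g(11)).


g(11) = -32
f(-32) = -127

-127


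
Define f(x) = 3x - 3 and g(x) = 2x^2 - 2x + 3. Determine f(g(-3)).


g(-3) = 27
f(27) = 78

78


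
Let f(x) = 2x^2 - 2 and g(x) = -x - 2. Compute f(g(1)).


g(1) = -3
f(-3) = 2*(-3)^2 - 2 = 16

16


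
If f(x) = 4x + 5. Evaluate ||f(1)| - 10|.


1


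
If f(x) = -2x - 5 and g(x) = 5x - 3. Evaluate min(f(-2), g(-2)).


f(-2) = -1
g(-2) = -13
min = -13

-13


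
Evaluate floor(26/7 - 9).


26/7 = 3.7143
3.7143 - 9 = -5.2857
floor(-5.2857) = -6

-6


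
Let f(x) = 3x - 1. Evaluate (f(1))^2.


f(1) = 2
(2)^2 = 4

4


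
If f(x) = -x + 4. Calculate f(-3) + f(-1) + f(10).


f(-3) = 7
f(-1) = 5
f(10) = -6
Sum = 6

6


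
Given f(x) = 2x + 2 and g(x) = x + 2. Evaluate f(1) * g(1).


12


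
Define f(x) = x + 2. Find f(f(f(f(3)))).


f(3) = 5
f(5) = 7
f(7) = 9
f(9) = 11

11


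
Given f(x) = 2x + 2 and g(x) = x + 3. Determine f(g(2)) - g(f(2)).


3


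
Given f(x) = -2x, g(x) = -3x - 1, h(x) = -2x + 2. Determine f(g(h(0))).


h(0) = 2
g(2) = -7
f(-7) = 14

14


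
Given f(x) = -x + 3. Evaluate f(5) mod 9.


f(5) = -2
-2 mod 9 = 7

7


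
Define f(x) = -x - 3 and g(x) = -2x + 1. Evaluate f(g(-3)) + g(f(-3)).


f(g(-3)) = -10
g(f(-3)) = 1
Sum = -9

-9


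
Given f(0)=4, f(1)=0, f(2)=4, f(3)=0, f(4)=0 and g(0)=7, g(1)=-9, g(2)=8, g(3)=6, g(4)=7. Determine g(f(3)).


f(3) = 0
g(0) = 7

7


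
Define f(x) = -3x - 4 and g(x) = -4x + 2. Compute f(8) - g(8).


2


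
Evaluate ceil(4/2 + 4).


4/2 = 2
2 + 4 = 6
ceil(6) = 6

6


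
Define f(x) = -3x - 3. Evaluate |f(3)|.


f(3) = -12
|-12| = 12

12


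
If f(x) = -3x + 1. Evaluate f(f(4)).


f(4) = -11
f(-11) = 34

34


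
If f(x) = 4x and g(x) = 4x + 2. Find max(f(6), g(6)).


26


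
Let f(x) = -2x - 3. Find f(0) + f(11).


f(0) = -3
f(11) = -25
Sum = -28

-28


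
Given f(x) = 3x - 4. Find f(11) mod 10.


f(11) = 29
29 mod 10 = 9

9


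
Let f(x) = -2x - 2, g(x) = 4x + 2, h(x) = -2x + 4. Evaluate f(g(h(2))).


h(2) = 0
g(0) = 2
f(2) = -6

-6


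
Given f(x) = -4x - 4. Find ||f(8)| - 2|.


f(8) = -36
|-36| = 36
|36 - 2| = 34

34


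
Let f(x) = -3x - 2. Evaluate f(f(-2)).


f(-2) = 4
f(4) = -14

-14


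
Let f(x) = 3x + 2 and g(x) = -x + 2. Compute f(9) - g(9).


f(9) = 29
g(9) = -7
Difference = 36

36


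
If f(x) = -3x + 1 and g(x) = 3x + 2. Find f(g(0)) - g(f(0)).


f(g(0)) = -5
g(f(0)) = 5
Difference = -10

-10


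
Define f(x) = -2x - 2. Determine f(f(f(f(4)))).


f(4) = -10
f(-10) = 18
f(18) = -38
f(-38) = 74

74


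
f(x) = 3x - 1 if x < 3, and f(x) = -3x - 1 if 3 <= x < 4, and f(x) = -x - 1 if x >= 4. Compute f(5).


5 satisfies x >= 4
f(5) = -6

-6


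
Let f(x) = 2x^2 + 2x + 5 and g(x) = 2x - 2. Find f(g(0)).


g(0) = -2
f(-2) = 2*(-2)^2 + 2*(-2) + 5 = 9

9


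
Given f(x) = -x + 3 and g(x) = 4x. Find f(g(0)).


g(0) = 0
f(0) = 3

3


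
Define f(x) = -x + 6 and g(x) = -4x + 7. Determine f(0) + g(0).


f(0) = 6
g(0) = 7
Sum = 13

13


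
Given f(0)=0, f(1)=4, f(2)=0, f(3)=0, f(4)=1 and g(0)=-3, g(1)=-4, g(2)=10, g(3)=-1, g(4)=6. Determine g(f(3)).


f(3) = 0
g(0) = -3

-3


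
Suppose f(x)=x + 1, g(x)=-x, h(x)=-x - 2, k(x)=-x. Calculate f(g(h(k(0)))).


k(0) = 0
h(0) = -2
g(-2) = 2
f(2) = 3

3


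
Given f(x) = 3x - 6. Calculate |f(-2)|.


f(-2) = -12
|-12| = 12

12


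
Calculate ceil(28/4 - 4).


28/4 = 7
7 - 4 = 3
ceil(3) = 3

3


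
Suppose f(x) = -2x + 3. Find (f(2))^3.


f(2) = -1
(-1)^3 = -1

-1


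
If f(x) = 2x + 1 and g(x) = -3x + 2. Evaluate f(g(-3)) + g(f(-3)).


40


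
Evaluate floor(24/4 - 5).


24/4 = 6
6 - 5 = 1
floor(1) = 1

1


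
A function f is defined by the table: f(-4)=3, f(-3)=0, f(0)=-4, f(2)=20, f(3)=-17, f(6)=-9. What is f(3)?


Reading from the table at x = 3

-17


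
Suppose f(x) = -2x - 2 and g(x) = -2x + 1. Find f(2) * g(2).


f(2) = -6
g(2) = -3
Product = 18

18


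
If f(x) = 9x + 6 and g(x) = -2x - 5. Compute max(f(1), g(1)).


f(1) = 15
g(1) = -7
max = 15

15


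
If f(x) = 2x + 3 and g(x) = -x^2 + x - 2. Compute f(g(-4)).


-41


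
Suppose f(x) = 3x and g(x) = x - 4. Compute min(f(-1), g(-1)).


f(-1) = -3
g(-1) = -5
min = -5

-5


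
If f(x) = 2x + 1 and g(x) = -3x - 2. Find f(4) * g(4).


f(4) = 9
g(4) = -14
Product = -126

-126


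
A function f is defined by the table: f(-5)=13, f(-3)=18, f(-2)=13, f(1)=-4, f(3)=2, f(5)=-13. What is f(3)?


2


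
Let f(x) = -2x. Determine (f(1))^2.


f(1) = -2
(-2)^2 = 4

4


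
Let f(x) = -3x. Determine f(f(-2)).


-18


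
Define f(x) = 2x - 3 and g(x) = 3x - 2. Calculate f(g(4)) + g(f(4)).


f(g(4)) = 17
g(f(4)) = 13
Sum = 30

30


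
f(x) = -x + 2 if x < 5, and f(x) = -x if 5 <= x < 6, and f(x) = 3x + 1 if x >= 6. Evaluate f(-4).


-4 satisfies x < 5
f(-4) = 6

6


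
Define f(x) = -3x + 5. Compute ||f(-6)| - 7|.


16


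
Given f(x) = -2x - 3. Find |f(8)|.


f(8) = -19
|-19| = 19

19


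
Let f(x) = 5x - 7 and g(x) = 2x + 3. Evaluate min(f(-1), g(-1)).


f(-1) = -12
g(-1) = 1
min = -12

-12


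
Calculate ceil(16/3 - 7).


16/3 = 5.3333
5.3333 - 7 = -1.6667
ceil(-1.6667) = -1

-1


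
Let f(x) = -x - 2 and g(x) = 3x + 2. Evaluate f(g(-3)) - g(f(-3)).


f(g(-3)) = 5
g(f(-3)) = 5
Difference = 0

0


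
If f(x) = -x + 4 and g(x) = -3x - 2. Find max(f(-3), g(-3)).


f(-3) = 7
g(-3) = 7
max = 7

7


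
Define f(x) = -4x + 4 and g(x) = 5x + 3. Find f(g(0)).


g(0) = 3
f(3) = -8

-8


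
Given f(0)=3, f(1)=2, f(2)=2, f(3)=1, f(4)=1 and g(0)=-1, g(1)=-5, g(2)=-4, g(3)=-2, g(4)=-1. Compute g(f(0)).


f(0) = 3
g(3) = -2

-2


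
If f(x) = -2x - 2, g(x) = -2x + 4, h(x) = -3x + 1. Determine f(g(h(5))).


h(5) = -14
g(-14) = 32
f(32) = -66

-66


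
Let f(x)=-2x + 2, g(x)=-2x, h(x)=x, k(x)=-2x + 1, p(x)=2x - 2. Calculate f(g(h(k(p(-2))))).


p(-2) = -6
k(-6) = 13
h(13) = 13
g(13) = -26
f(-26) = 54

54


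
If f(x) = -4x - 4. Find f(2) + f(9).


f(2) = -12
f(9) = -40
Sum = -52

-52


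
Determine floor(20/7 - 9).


-7


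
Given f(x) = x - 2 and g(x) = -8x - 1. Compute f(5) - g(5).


f(5) = 3
g(5) = -41
Difference = 44

44


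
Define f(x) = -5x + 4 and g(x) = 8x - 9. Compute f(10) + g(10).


f(10) = -46
g(10) = 71
Sum = 25

25


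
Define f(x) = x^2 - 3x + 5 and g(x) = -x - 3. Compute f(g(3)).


g(3) = -6
f(-6) = 1*(-6)^2 - 3*(-6) + 5 = 59

59


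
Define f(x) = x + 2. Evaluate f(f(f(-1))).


5


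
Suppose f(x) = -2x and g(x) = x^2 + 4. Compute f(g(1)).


g(1) = 5
f(5) = -10

-10


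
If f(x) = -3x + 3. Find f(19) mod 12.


f(19) = -54
-54 mod 12 = 6

6


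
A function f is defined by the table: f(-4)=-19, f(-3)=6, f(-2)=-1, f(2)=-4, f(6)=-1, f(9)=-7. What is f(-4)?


Reading from the table at x = -4

-19


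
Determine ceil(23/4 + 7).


23/4 = 5.75
5.75 + 7 = 12.75
ceil(12.75) = 13

13


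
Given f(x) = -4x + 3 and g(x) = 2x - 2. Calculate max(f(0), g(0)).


f(0) = 3
g(0) = -2
max = 3

3


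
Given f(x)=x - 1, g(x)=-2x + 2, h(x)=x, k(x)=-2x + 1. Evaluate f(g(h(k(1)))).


k(1) = -1
h(-1) = -1
g(-1) = 4
f(4) = 3

3


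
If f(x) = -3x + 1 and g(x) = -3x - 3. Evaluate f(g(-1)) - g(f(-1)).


f(g(-1)) = 1
g(f(-1)) = -15
Difference = 16

16


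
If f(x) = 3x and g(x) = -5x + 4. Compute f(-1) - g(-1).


f(-1) = -3
g(-1) = 9
Difference = -12

-12


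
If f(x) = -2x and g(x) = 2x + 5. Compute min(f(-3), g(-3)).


f(-3) = 6
g(-3) = -1
min = -1

-1


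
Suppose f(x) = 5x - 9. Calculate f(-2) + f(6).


f(-2) = -19
f(6) = 21
Sum = 2

2


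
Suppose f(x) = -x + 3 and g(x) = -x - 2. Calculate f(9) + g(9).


f(9) = -6
g(9) = -11
Sum = -17

-17


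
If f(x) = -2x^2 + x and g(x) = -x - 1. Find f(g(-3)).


g(-3) = 2
f(2) = (-2)*(2)^2 + 1*(2) = -6

-6


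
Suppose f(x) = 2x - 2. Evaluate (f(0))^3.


f(0) = -2
(-2)^3 = -8

-8


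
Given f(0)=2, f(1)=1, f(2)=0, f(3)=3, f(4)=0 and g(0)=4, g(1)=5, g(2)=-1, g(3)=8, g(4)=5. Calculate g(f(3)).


f(3) = 3
g(3) = 8

8


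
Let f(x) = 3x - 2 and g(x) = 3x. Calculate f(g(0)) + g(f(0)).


f(g(0)) = -2
g(f(0)) = -6
Sum = -8

-8


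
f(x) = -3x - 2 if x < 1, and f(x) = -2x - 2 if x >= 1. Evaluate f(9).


-20


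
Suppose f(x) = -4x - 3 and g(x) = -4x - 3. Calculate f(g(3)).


g(3) = -15
f(-15) = 57

57


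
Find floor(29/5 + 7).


29/5 = 5.8
5.8 + 7 = 12.8
floor(12.8) = 12

12


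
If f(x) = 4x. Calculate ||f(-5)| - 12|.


f(-5) = -20
|-20| = 20
|20 - 12| = 8

8


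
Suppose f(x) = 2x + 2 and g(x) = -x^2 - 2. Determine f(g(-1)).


g(-1) = -3
f(-3) = -4

-4


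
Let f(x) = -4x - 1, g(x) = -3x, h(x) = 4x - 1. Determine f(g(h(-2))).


h(-2) = -9
g(-9) = 27
f(27) = -109

-109


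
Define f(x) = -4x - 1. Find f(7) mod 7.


f(7) = -29
-29 mod 7 = 6

6


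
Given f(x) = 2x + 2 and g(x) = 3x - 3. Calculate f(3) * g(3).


f(3) = 8
g(3) = 6
Product = 48

48


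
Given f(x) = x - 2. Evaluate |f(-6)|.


f(-6) = -8
|-8| = 8

8


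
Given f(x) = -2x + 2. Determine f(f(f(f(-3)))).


f(-3) = 8
f(8) = -14
f(-14) = 30
f(30) = -58

-58


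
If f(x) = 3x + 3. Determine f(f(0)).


f(0) = 3
f(3) = 12

12


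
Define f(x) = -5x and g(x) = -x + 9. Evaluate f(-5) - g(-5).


11


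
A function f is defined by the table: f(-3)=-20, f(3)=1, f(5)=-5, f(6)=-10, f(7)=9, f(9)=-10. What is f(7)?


Reading from the table at x = 7

9


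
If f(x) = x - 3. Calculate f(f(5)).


f(5) = 2
f(2) = -1

-1


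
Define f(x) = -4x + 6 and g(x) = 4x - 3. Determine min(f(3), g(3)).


f(3) = -6
g(3) = 9
min = -6

-6


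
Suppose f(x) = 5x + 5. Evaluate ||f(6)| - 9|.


f(6) = 35
|35| = 35
|35 - 9| = 26

26


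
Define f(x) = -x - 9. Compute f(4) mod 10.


f(4) = -13
-13 mod 10 = 7

7


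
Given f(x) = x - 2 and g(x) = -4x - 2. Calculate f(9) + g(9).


f(9) = 7
g(9) = -38
Sum = -31

-31


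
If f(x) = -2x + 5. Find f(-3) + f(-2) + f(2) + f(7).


f(-3) = 11
f(-2) = 9
f(2) = 1
f(7) = -9
Sum = 12

12


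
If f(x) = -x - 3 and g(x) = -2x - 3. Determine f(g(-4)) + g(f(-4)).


f(g(-4)) = -8
g(f(-4)) = -5
Sum = -13

-13


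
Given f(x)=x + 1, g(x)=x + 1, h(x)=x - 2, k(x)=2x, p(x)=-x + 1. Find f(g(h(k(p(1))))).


p(1) = 0
k(0) = 0
h(0) = -2
g(-2) = -1
f(-1) = 0

0


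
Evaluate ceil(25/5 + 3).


25/5 = 5
5 + 3 = 8
ceil(8) = 8

8


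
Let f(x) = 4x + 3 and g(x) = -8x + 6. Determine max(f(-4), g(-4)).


38


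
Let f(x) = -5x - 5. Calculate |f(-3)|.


f(-3) = 10
|10| = 10

10


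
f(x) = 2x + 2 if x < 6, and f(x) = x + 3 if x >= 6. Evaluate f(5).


12
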